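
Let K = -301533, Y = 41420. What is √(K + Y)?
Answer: I*√260113 ≈ 510.01*I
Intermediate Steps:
√(K + Y) = √(-301533 + 41420) = √(-260113) = I*√260113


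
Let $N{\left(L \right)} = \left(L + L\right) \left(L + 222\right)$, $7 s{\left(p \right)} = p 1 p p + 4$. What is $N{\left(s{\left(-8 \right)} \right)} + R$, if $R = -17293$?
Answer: $- \frac{1910093}{49} \approx -38982.0$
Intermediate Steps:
$s{\left(p \right)} = \frac{4}{7} + \frac{p^{3}}{7}$ ($s{\left(p \right)} = \frac{p 1 p p + 4}{7} = \frac{p p p + 4}{7} = \frac{p p^{2} + 4}{7} = \frac{p^{3} + 4}{7} = \frac{4 + p^{3}}{7} = \frac{4}{7} + \frac{p^{3}}{7}$)
$N{\left(L \right)} = 2 L \left(222 + L\right)$
$N{\left(s{\left(-8 \right)} \right)} + R = 2 \left(\frac{4}{7} + \frac{\left(-8\right)^{3}}{7}\right) \left(222 + \left(\frac{4}{7} + \frac{\left(-8\right)^{3}}{7}\right)\right) - 17293 = 2 \left(\frac{4}{7} + \frac{1}{7} \left(-512\right)\right) \left(222 + \left(\frac{4}{7} + \frac{1}{7} \left(-512\right)\right)\right) - 17293 = 2 \left(\frac{4}{7} - \frac{512}{7}\right) \left(222 + \left(\frac{4}{7} - \frac{512}{7}\right)\right) - 17293 = 2 \left(- \frac{508}{7}\right) \left(222 - \frac{508}{7}\right) - 17293 = 2 \left(- \frac{508}{7}\right) \frac{1046}{7} - 17293 = - \frac{1062736}{49} - 17293 = - \frac{1910093}{49}$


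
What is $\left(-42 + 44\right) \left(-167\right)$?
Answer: $-334$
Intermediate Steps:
$\left(-42 + 44\right) \left(-167\right) = 2 \left(-167\right) = -334$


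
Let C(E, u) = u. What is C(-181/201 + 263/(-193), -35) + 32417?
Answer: 32382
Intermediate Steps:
C(-181/201 + 263/(-193), -35) + 32417 = -35 + 32417 = 32382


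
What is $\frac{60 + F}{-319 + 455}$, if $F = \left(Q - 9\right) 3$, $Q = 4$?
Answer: $\frac{45}{136} \approx 0.33088$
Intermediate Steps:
$F = -15$ ($F = \left(4 - 9\right) 3 = \left(-5\right) 3 = -15$)
$\frac{60 + F}{-319 + 455} = \frac{60 - 15}{-319 + 455} = \frac{45}{136}$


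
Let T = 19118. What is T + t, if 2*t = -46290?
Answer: -4027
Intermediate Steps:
t = -23145 (t = (½)*(-46290) = -23145)
T + t = 19118 - 23145 = -4027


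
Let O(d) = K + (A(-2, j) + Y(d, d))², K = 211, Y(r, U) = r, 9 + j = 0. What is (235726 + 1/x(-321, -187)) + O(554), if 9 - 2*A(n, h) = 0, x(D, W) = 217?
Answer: 475541833/868 ≈ 5.4786e+5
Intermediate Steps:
j = -9 (j = -9 + 0 = -9)
A(n, h) = 9/2 (A(n, h) = 9/2 - ½*0 = 9/2 + 0 = 9/2)
O(d) = 211 + (9/2 + d)²
(235726 + 1/x(-321, -187)) + O(554) = (235726 + 1/217) + (211 + (9 + 2*554)²/4) = (235726 + 1/217) + (211 + (9 + 1108)²/4) = 51152543/217 + (211 + (¼)*1117²) = 51152543/217 + (211 + (¼)*1247689) = 51152543/217 + (211 + 1247689/4) = 51152543/217 + 1248533/4 = 475541833/868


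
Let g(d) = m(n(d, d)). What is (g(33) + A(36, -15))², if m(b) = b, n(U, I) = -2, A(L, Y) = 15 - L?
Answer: 529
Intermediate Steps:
g(d) = -2
(g(33) + A(36, -15))² = (-2 + (15 - 1*36))² = (-2 + (15 - 36))² = (-2 - 21)² = (-23)² = 529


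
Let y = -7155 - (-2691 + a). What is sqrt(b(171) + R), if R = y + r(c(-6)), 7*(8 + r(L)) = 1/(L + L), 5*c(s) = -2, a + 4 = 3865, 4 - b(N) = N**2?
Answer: 3*I*sqrt(818195)/14 ≈ 193.83*I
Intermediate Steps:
b(N) = 4 - N**2
a = 3861 (a = -4 + 3865 = 3861)
c(s) = -2/5 (c(s) = (1/5)*(-2) = -2/5)
r(L) = -8 + 1/(14*L) (r(L) = -8 + 1/(7*(L + L)) = -8 + 1/(7*((2*L))) = -8 + (1/(2*L))/7 = -8 + 1/(14*L))
y = -8325 (y = -7155 - (-2691 + 3861) = -7155 - 1*1170 = -7155 - 1170 = -8325)
R = -233329/28 (R = -8325 + (-8 + 1/(14*(-2/5))) = -8325 + (-8 + (1/14)*(-5/2)) = -8325 + (-8 - 5/28) = -8325 - 229/28 = -233329/28 ≈ -8333.2)
sqrt(b(171) + R) = sqrt((4 - 1*171**2) - 233329/28) = sqrt((4 - 1*29241) - 233329/28) = sqrt((4 - 29241) - 233329/28) = sqrt(-29237 - 233329/28) = sqrt(-1051965/28) = 3*I*sqrt(818195)/14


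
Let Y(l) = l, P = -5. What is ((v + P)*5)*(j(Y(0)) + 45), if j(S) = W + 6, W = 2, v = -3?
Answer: -2120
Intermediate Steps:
j(S) = 8 (j(S) = 2 + 6 = 8)
((v + P)*5)*(j(Y(0)) + 45) = ((-3 - 5)*5)*(8 + 45) = -8*5*53 = -40*53 = -2120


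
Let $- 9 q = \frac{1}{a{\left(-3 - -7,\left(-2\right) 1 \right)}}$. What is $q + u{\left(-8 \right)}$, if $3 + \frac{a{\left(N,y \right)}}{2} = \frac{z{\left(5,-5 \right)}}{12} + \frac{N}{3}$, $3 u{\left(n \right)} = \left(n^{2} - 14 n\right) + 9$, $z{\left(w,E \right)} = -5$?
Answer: $\frac{4627}{75} \approx 61.693$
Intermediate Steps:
$u{\left(n \right)} = 3 - \frac{14 n}{3} + \frac{n^{2}}{3}$ ($u{\left(n \right)} = \frac{\left(n^{2} - 14 n\right) + 9}{3} = \frac{9 + n^{2} - 14 n}{3} = 3 - \frac{14 n}{3} + \frac{n^{2}}{3}$)
$a{\left(N,y \right)} = - \frac{41}{6} + \frac{2 N}{3}$ ($a{\left(N,y \right)} = -6 + 2 \left(- \frac{5}{12} + \frac{N}{3}\right) = -6 + \left(- \frac{5}{6} + \frac{2 N}{3}\right) = - \frac{41}{6} + \frac{2 N}{3}$)
$q = \frac{2}{75}$ ($q = - \frac{1}{9 \left(- \frac{41}{6} + \frac{2 \left(-3 - -7\right)}{3}\right)} = - \frac{1}{9 \left(- \frac{41}{6} + \frac{2 \left(-3 + 7\right)}{3}\right)} = - \frac{1}{9 \left(- \frac{41}{6} + \frac{2}{3} \cdot 4\right)} = - \frac{1}{9 \left(- \frac{41}{6} + \frac{8}{3}\right)} = - \frac{1}{9 \left(- \frac{25}{6}\right)} = \left(- \frac{1}{9}\right) \left(- \frac{6}{25}\right) = \frac{2}{75} \approx 0.026667$)
$q + u{\left(-8 \right)} = \frac{2}{75} + \left(3 - - \frac{112}{3} + \frac{\left(-8\right)^{2}}{3}\right) = \frac{2}{75} + \left(3 + \frac{112}{3} + \frac{1}{3} \cdot 64\right) = \frac{2}{75} + \left(3 + \frac{112}{3} + \frac{64}{3}\right) = \frac{2}{75} + \frac{185}{3} = \frac{4627}{75}$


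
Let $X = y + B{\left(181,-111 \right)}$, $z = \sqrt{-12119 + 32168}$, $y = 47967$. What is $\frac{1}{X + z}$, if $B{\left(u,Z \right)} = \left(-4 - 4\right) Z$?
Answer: $\frac{16285}{795596992} - \frac{\sqrt{20049}}{2386790976} \approx 2.041 \cdot 10^{-5}$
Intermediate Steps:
$B{\left(u,Z \right)} = - 8 Z$
$z = \sqrt{20049} \approx 141.59$
$X = 48855$ ($X = 47967 - -888 = 47967 + 888 = 48855$)
$\frac{1}{X + z} = \frac{1}{48855 + \sqrt{20049}}$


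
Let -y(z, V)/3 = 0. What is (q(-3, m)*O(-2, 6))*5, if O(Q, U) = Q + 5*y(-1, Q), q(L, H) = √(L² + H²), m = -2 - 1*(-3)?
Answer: -10*√10 ≈ -31.623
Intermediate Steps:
y(z, V) = 0 (y(z, V) = -3*0 = 0)
m = 1 (m = -2 + 3 = 1)
q(L, H) = √(H² + L²)
O(Q, U) = Q (O(Q, U) = Q + 5*0 = Q + 0 = Q)
(q(-3, m)*O(-2, 6))*5 = (√(1² + (-3)²)*(-2))*5 = (√(1 + 9)*(-2))*5 = (√10*(-2))*5 = -2*√10*5 = -10*√10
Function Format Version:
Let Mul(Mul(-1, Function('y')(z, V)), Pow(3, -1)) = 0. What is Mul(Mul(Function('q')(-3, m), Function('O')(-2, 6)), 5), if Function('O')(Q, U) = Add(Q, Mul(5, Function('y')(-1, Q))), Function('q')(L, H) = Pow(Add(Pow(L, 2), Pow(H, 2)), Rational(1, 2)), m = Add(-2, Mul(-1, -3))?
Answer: Mul(-10, Pow(10, Rational(1, 2))) ≈ -31.623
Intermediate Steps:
Function('y')(z, V) = 0 (Function('y')(z, V) = Mul(-3, 0) = 0)
m = 1 (m = Add(-2, 3) = 1)
Function('q')(L, H) = Pow(Add(Pow(H, 2), Pow(L, 2)), Rational(1, 2))
Function('O')(Q, U) = Q (Function('O')(Q, U) = Add(Q, Mul(5, 0)) = Add(Q, 0) = Q)
Mul(Mul(Function('q')(-3, m), Function('O')(-2, 6)), 5) = Mul(Mul(Pow(Add(Pow(1, 2), Pow(-3, 2)), Rational(1, 2)), -2), 5) = Mul(Mul(Pow(Add(1, 9), Rational(1, 2)), -2), 5) = Mul(Mul(Pow(10, Rational(1, 2)), -2), 5) = Mul(Mul(-2, Pow(10, Rational(1, 2))), 5) = Mul(-10, Pow(10, Rational(1, 2)))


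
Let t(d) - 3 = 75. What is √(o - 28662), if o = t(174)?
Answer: 6*I*√794 ≈ 169.07*I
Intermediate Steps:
t(d) = 78 (t(d) = 3 + 75 = 78)
o = 78
√(o - 28662) = √(78 - 28662) = √(-28584) = 6*I*√794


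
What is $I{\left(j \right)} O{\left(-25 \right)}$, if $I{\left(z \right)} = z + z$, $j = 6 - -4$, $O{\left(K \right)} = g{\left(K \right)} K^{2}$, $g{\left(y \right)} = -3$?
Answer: $-37500$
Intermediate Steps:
$O{\left(K \right)} = - 3 K^{2}$
$j = 10$ ($j = 6 + 4 = 10$)
$I{\left(z \right)} = 2 z$
$I{\left(j \right)} O{\left(-25 \right)} = 2 \cdot 10 \left(- 3 \left(-25\right)^{2}\right) = 20 \left(\left(-3\right) 625\right) = 20 \left(-1875\right) = -37500$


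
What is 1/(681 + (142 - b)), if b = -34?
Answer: 1/857 ≈ 0.0011669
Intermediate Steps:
1/(681 + (142 - b)) = 1/(681 + (142 - 1*(-34))) = 1/(681 + (142 + 34)) = 1/(681 + 176) = 1/857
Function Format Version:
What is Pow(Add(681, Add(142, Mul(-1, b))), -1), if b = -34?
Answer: Rational(1, 857) ≈ 0.0011669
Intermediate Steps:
Pow(Add(681, Add(142, Mul(-1, b))), -1) = Pow(Add(681, Add(142, Mul(-1, -34))), -1) = Pow(Add(681, Add(142, 34)), -1) = Pow(Add(681, 176), -1) = Pow(857, -1) = Rational(1, 857)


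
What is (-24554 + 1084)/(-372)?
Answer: 11735/186 ≈ 63.091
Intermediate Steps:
(-24554 + 1084)/(-372) = -23470*(-1/372) = 11735/186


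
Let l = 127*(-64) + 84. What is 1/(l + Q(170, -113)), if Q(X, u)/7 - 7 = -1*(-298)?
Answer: -1/5909 ≈ -0.00016923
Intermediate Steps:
Q(X, u) = 2135 (Q(X, u) = 49 + 7*(-1*(-298)) = 49 + 7*298 = 49 + 2086 = 2135)
l = -8044 (l = -8128 + 84 = -8044)
1/(l + Q(170, -113)) = 1/(-8044 + 2135) = 1/(-5909) = -1/5909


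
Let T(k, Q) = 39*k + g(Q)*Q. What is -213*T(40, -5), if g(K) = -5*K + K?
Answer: -310980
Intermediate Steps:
g(K) = -4*K
T(k, Q) = -4*Q² + 39*k (T(k, Q) = 39*k + (-4*Q)*Q = 39*k - 4*Q² = -4*Q² + 39*k)
-213*T(40, -5) = -213*(-4*(-5)² + 39*40) = -213*(-4*25 + 1560) = -213*(-100 + 1560) = -213*1460 = -310980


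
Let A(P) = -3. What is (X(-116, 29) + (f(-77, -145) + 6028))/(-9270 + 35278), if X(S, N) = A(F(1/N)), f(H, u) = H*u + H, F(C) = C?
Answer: 17113/26008 ≈ 0.65799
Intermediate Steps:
f(H, u) = H + H*u
X(S, N) = -3
(X(-116, 29) + (f(-77, -145) + 6028))/(-9270 + 35278) = (-3 + (-77*(1 - 145) + 6028))/(-9270 + 35278) = (-3 + (-77*(-144) + 6028))/26008 = (-3 + (11088 + 6028))*(1/26008) = (-3 + 17116)*(1/26008) = 17113*(1/26008) = 17113/26008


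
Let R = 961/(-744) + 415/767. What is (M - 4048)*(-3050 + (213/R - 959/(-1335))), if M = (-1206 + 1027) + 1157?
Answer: 37749043017418/3689139 ≈ 1.0232e+7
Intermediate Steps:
R = -13817/18408 (R = 961*(-1/744) + 415*(1/767) = -31/24 + 415/767 = -13817/18408 ≈ -0.75060)
M = 978 (M = -179 + 1157 = 978)
(M - 4048)*(-3050 + (213/R - 959/(-1335))) = (978 - 4048)*(-3050 + (213/(-13817/18408) - 959/(-1335))) = -3070*(-3050 + (213*(-18408/13817) - 959*(-1/1335))) = -3070*(-3050 + (-3920904/13817 + 959/1335)) = -3070*(-3050 - 5221156337/18445695) = -3070*(-61480526087/18445695) = 37749043017418/3689139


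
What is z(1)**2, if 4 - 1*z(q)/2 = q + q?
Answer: 16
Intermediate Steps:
z(q) = 8 - 4*q (z(q) = 8 - 2*(q + q) = 8 - 4*q)
z(1)**2 = (8 - 4*1)**2 = (8 - 4)**2 = 4**2 = 16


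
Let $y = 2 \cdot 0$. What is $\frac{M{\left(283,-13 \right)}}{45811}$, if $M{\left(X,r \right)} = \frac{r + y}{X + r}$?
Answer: $- \frac{13}{12368970} \approx -1.051 \cdot 10^{-6}$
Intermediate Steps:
$y = 0$
$M{\left(X,r \right)} = \frac{r}{X + r}$ ($M{\left(X,r \right)} = \frac{r + 0}{X + r} = \frac{r}{X + r}$)
$\frac{M{\left(283,-13 \right)}}{45811} = \frac{\left(-13\right) \frac{1}{283 - 13}}{45811} = - \frac{13}{270} \cdot \frac{1}{45811} = \left(-13\right) \frac{1}{270} \cdot \frac{1}{45811} = \left(- \frac{13}{270}\right) \frac{1}{45811} = - \frac{13}{12368970}$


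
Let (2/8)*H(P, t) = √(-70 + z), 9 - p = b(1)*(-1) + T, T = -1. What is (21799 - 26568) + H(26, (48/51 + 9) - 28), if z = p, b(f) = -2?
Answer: -4769 + 4*I*√62 ≈ -4769.0 + 31.496*I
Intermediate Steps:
p = 8 (p = 9 - (-2*(-1) - 1) = 9 - (2 - 1) = 9 - 1*1 = 9 - 1 = 8)
z = 8
H(P, t) = 4*I*√62 (H(P, t) = 4*√(-70 + 8) = 4*√(-62) = 4*(I*√62) = 4*I*√62)
(21799 - 26568) + H(26, (48/51 + 9) - 28) = (21799 - 26568) + 4*I*√62 = -4769 + 4*I*√62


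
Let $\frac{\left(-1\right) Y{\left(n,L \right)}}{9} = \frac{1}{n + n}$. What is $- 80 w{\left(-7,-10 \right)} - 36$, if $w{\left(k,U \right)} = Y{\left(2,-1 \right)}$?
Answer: $144$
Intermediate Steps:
$Y{\left(n,L \right)} = - \frac{9}{2 n}$ ($Y{\left(n,L \right)} = - \frac{9}{n + n} = - \frac{9}{2 n}$)
$w{\left(k,U \right)} = - \frac{9}{4}$ ($w{\left(k,U \right)} = - \frac{9}{2 \cdot 2} = \left(- \frac{9}{2}\right) \frac{1}{2} = - \frac{9}{4}$)
$- 80 w{\left(-7,-10 \right)} - 36 = \left(-80\right) \left(- \frac{9}{4}\right) - 36 = 180 - 36 = 144$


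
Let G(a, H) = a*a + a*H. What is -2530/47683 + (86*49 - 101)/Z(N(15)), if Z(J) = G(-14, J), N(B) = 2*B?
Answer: -196686899/10680992 ≈ -18.415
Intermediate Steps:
G(a, H) = a² + H*a
Z(J) = 196 - 14*J (Z(J) = -14*(J - 14) = -14*(-14 + J) = 196 - 14*J)
-2530/47683 + (86*49 - 101)/Z(N(15)) = -2530/47683 + (86*49 - 101)/(196 - 28*15) = -2530*1/47683 + (4214 - 101)/(196 - 14*30) = -2530/47683 + 4113/(196 - 420) = -2530/47683 + 4113/(-224) = -2530/47683 + 4113*(-1/224) = -2530/47683 - 4113/224 = -196686899/10680992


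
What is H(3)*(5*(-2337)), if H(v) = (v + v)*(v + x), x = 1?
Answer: -280440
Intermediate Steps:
H(v) = 2*v*(1 + v) (H(v) = (v + v)*(v + 1) = (2*v)*(1 + v) = 2*v*(1 + v))
H(3)*(5*(-2337)) = (2*3*(1 + 3))*(5*(-2337)) = (2*3*4)*(-11685) = 24*(-11685) = -280440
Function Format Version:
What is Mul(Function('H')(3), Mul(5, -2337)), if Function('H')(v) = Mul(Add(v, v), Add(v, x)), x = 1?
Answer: -280440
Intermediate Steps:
Function('H')(v) = Mul(2, v, Add(1, v)) (Function('H')(v) = Mul(Add(v, v), Add(v, 1)) = Mul(Mul(2, v), Add(1, v)) = Mul(2, v, Add(1, v)))
Mul(Function('H')(3), Mul(5, -2337)) = Mul(Mul(2, 3, Add(1, 3)), Mul(5, -2337)) = Mul(Mul(2, 3, 4), -11685) = Mul(24, -11685) = -280440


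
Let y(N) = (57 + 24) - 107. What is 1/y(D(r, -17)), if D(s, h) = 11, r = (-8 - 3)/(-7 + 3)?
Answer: -1/26 ≈ -0.038462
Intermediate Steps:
r = 11/4 (r = -11/(-4) = -11*(-¼) = 11/4 ≈ 2.7500)
y(N) = -26 (y(N) = 81 - 107 = -26)
1/y(D(r, -17)) = 1/(-26) = -1/26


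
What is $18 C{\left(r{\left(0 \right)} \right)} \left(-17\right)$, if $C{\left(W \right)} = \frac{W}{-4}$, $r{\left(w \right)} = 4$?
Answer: $306$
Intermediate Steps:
$C{\left(W \right)} = - \frac{W}{4}$ ($C{\left(W \right)} = W \left(- \frac{1}{4}\right) = - \frac{W}{4}$)
$18 C{\left(r{\left(0 \right)} \right)} \left(-17\right) = 18 \left(\left(- \frac{1}{4}\right) 4\right) \left(-17\right) = 18 \left(-1\right) \left(-17\right) = \left(-18\right) \left(-17\right) = 306$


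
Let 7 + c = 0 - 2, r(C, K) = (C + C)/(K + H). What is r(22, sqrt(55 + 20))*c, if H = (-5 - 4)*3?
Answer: 1782/109 + 330*sqrt(3)/109 ≈ 21.592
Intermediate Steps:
H = -27 (H = -9*3 = -27)
r(C, K) = 2*C/(-27 + K) (r(C, K) = (C + C)/(K - 27) = (2*C)/(-27 + K) = 2*C/(-27 + K))
c = -9 (c = -7 + (0 - 2) = -7 - 2 = -9)
r(22, sqrt(55 + 20))*c = (2*22/(-27 + sqrt(55 + 20)))*(-9) = (2*22/(-27 + sqrt(75)))*(-9) = (2*22/(-27 + 5*sqrt(3)))*(-9) = (44/(-27 + 5*sqrt(3)))*(-9) = -396/(-27 + 5*sqrt(3))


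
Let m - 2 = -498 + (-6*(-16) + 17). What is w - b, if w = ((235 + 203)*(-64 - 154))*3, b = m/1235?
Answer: -353767837/1235 ≈ -2.8645e+5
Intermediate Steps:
m = -383 (m = 2 + (-498 + (-6*(-16) + 17)) = 2 + (-498 + (96 + 17)) = 2 + (-498 + 113) = 2 - 385 = -383)
b = -383/1235 ≈ -0.31012
w = -286452 (w = (438*(-218))*3 = -95484*3 = -286452)
w - b = -286452 - 1*(-383/1235) = -286452 + 383/1235 = -353767837/1235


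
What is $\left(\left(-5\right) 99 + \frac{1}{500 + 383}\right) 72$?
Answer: $- \frac{31470048}{883} \approx -35640.0$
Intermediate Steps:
$\left(\left(-5\right) 99 + \frac{1}{500 + 383}\right) 72 = \left(-495 + \frac{1}{883}\right) 72 = \left(- \frac{437084}{883}\right) 72 = - \frac{31470048}{883}$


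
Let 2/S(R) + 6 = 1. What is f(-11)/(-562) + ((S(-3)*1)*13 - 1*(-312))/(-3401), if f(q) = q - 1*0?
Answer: -675053/9556810 ≈ -0.070636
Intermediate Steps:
f(q) = q (f(q) = q + 0 = q)
S(R) = -⅖ (S(R) = 2/(-6 + 1) = 2/(-5) = 2*(-⅕) = -⅖)
f(-11)/(-562) + ((S(-3)*1)*13 - 1*(-312))/(-3401) = -11/(-562) + (-⅖*1*13 - 1*(-312))/(-3401) = -11*(-1/562) + (-⅖*13 + 312)*(-1/3401) = 11/562 + (-26/5 + 312)*(-1/3401) = 11/562 + (1534/5)*(-1/3401) = 11/562 - 1534/17005 = -675053/9556810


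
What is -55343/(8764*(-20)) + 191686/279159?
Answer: 49048218617/48930989520 ≈ 1.0024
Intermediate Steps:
-55343/(8764*(-20)) + 191686/279159 = -55343/(-175280) + 191686*(1/279159) = -55343*(-1/175280) + 191686/279159 = 55343/175280 + 191686/279159 = 49048218617/48930989520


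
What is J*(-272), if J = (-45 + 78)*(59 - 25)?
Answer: -305184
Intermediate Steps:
J = 1122 (J = 33*34 = 1122)
J*(-272) = 1122*(-272) = -305184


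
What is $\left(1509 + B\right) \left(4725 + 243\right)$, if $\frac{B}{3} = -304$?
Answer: $2965896$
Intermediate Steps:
$B = -912$ ($B = 3 \left(-304\right) = -912$)
$\left(1509 + B\right) \left(4725 + 243\right) = \left(1509 - 912\right) \left(4725 + 243\right) = 597 \cdot 4968 = 2965896$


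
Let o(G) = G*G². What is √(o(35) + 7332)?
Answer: √50207 ≈ 224.07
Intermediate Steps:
o(G) = G³
√(o(35) + 7332) = √(35³ + 7332) = √(42875 + 7332) = √50207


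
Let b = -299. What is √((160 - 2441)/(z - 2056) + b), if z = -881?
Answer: I*√2572465434/2937 ≈ 17.269*I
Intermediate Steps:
√((160 - 2441)/(z - 2056) + b) = √((160 - 2441)/(-881 - 2056) - 299) = √(-2281/(-2937) - 299) = √(-2281*(-1/2937) - 299) = √(2281/2937 - 299) = √(-875882/2937) = I*√2572465434/2937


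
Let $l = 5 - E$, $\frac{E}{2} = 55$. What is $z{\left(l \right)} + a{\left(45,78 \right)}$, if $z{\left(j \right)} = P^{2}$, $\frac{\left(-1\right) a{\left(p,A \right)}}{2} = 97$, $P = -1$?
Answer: $-193$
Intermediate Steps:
$E = 110$ ($E = 2 \cdot 55 = 110$)
$a{\left(p,A \right)} = -194$ ($a{\left(p,A \right)} = \left(-2\right) 97 = -194$)
$l = -105$ ($l = 5 - 110 = -105$)
$z{\left(j \right)} = 1$ ($z{\left(j \right)} = \left(-1\right)^{2} = 1$)
$z{\left(l \right)} + a{\left(45,78 \right)} = 1 - 194 = -193$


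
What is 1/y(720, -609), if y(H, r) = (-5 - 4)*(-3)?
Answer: 1/27 ≈ 0.037037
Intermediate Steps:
y(H, r) = 27 (y(H, r) = -9*(-3) = 27)
1/y(720, -609) = 1/27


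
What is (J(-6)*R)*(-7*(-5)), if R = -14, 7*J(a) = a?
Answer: 420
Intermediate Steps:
J(a) = a/7
(J(-6)*R)*(-7*(-5)) = (((1/7)*(-6))*(-14))*(-7*(-5)) = -6/7*(-14)*35 = 12*35 = 420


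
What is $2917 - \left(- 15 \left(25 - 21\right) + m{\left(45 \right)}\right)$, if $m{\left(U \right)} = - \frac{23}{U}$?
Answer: $\frac{133988}{45} \approx 2977.5$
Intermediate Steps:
$2917 - \left(- 15 \left(25 - 21\right) + m{\left(45 \right)}\right) = 2917 - \left(- 15 \left(25 - 21\right) - \frac{23}{45}\right) = 2917 - \left(\left(-15\right) 4 - \frac{23}{45}\right) = 2917 - \left(-60 - \frac{23}{45}\right) = 2917 - - \frac{2723}{45} = 2917 + \frac{2723}{45} = \frac{133988}{45}$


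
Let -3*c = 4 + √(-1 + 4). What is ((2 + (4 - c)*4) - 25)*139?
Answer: -695/3 + 556*√3/3 ≈ 89.340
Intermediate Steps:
c = -4/3 - √3/3 (c = -(4 + √(-1 + 4))/3 = -(4 + √3)/3 = -4/3 - √3/3 ≈ -1.9107)
((2 + (4 - c)*4) - 25)*139 = ((2 + (4 - (-4/3 - √3/3))*4) - 25)*139 = ((2 + (4 + (4/3 + √3/3))*4) - 25)*139 = ((2 + (16/3 + √3/3)*4) - 25)*139 = ((2 + (64/3 + 4*√3/3)) - 25)*139 = ((70/3 + 4*√3/3) - 25)*139 = (-5/3 + 4*√3/3)*139 = -695/3 + 556*√3/3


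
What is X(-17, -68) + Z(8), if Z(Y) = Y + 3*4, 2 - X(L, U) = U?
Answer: 90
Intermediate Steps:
X(L, U) = 2 - U
Z(Y) = 12 + Y (Z(Y) = Y + 12 = 12 + Y)
X(-17, -68) + Z(8) = (2 - 1*(-68)) + (12 + 8) = (2 + 68) + 20 = 70 + 20 = 90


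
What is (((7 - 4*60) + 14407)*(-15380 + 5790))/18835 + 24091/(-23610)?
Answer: -641945883317/88938870 ≈ -7217.8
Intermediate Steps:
(((7 - 4*60) + 14407)*(-15380 + 5790))/18835 + 24091/(-23610) = (((7 - 240) + 14407)*(-9590))*(1/18835) + 24091*(-1/23610) = ((-233 + 14407)*(-9590))*(1/18835) - 24091/23610 = (14174*(-9590))*(1/18835) - 24091/23610 = -135928660*1/18835 - 24091/23610 = -27185732/3767 - 24091/23610 = -641945883317/88938870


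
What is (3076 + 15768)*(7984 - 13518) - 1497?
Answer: -104284193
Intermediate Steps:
(3076 + 15768)*(7984 - 13518) - 1497 = 18844*(-5534) - 1497 = -104282696 - 1497 = -104284193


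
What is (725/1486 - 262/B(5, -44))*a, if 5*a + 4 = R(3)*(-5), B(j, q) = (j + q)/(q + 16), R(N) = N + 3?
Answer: 184841357/144885 ≈ 1275.8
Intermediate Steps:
R(N) = 3 + N
B(j, q) = (j + q)/(16 + q)
a = -34/5 (a = -⅘ + ((3 + 3)*(-5))/5 = -⅘ + (6*(-5))/5 = -⅘ + (⅕)*(-30) = -⅘ - 6 = -34/5 ≈ -6.8000)
(725/1486 - 262/B(5, -44))*a = (725/1486 - 262*(16 - 44)/(5 - 44))*(-34/5) = (725*(1/1486) - 262/(-39/(-28)))*(-34/5) = (725/1486 - 262/((-1/28*(-39))))*(-34/5) = (725/1486 - 262/39/28)*(-34/5) = (725/1486 - 262*28/39)*(-34/5) = (725/1486 - 7336/39)*(-34/5) = -10873021/57954*(-34/5) = 184841357/144885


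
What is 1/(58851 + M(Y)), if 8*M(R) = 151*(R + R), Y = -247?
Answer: 4/198107 ≈ 2.0191e-5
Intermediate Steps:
M(R) = 151*R/4 (M(R) = (151*(R + R))/8 = (151*(2*R))/8 = (302*R)/8 = 151*R/4)
1/(58851 + M(Y)) = 1/(58851 + (151/4)*(-247)) = 1/(58851 - 37297/4) = 1/(198107/4) = 4/198107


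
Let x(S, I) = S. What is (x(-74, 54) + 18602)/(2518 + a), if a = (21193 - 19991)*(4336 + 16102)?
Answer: 9264/12284497 ≈ 0.00075412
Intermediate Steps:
a = 24566476 (a = 1202*20438 = 24566476)
(x(-74, 54) + 18602)/(2518 + a) = (-74 + 18602)/(2518 + 24566476) = 18528/24568994 = 18528*(1/24568994) = 9264/12284497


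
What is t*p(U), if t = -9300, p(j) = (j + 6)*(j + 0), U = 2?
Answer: -148800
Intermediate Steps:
p(j) = j*(6 + j) (p(j) = (6 + j)*j = j*(6 + j))
t*p(U) = -18600*(6 + 2) = -18600*8 = -9300*16 = -148800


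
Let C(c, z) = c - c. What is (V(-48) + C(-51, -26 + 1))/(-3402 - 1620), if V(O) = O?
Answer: 8/837 ≈ 0.0095579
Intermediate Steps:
C(c, z) = 0
(V(-48) + C(-51, -26 + 1))/(-3402 - 1620) = (-48 + 0)/(-3402 - 1620) = -48/(-5022) = -48*(-1/5022) = 8/837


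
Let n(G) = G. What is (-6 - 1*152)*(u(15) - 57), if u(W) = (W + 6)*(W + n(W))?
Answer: -90534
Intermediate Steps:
u(W) = 2*W*(6 + W) (u(W) = (W + 6)*(W + W) = (6 + W)*(2*W) = 2*W*(6 + W))
(-6 - 1*152)*(u(15) - 57) = (-6 - 1*152)*(2*15*(6 + 15) - 57) = (-6 - 152)*(2*15*21 - 57) = -158*(630 - 57) = -158*573 = -90534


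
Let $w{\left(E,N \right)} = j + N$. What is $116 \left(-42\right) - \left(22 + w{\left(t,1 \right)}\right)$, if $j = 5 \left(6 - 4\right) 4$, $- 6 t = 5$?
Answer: $-4935$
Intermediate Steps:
$t = - \frac{5}{6}$ ($t = \left(- \frac{1}{6}\right) 5 = - \frac{5}{6} \approx -0.83333$)
$j = 40$ ($j = 5 \cdot 2 \cdot 4 = 10 \cdot 4 = 40$)
$w{\left(E,N \right)} = 40 + N$
$116 \left(-42\right) - \left(22 + w{\left(t,1 \right)}\right) = 116 \left(-42\right) - 63 = -4872 - 63 = -4935$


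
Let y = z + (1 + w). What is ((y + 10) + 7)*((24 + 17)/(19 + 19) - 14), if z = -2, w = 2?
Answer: -4419/19 ≈ -232.58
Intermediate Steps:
y = 1 (y = -2 + (1 + 2) = -2 + 3 = 1)
((y + 10) + 7)*((24 + 17)/(19 + 19) - 14) = ((1 + 10) + 7)*((24 + 17)/(19 + 19) - 14) = (11 + 7)*(41/38 - 14) = 18*(41*(1/38) - 14) = 18*(41/38 - 14) = 18*(-491/38) = -4419/19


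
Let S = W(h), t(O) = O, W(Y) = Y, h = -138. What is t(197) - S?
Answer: 335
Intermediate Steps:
S = -138
t(197) - S = 197 - 1*(-138) = 197 + 138 = 335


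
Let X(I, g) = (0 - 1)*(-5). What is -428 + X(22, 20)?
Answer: -423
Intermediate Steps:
X(I, g) = 5 (X(I, g) = -1*(-5) = 5)
-428 + X(22, 20) = -428 + 5 = -423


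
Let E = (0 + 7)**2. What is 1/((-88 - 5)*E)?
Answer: -1/4557 ≈ -0.00021944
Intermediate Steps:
E = 49 (E = 7**2 = 49)
1/((-88 - 5)*E) = 1/((-88 - 5)*49) = 1/(-93*49) = 1/(-4557) = -1/4557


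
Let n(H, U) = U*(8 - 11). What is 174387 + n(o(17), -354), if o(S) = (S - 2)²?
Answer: 175449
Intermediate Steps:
o(S) = (-2 + S)²
n(H, U) = -3*U (n(H, U) = U*(-3) = -3*U)
174387 + n(o(17), -354) = 174387 - 3*(-354) = 174387 + 1062 = 175449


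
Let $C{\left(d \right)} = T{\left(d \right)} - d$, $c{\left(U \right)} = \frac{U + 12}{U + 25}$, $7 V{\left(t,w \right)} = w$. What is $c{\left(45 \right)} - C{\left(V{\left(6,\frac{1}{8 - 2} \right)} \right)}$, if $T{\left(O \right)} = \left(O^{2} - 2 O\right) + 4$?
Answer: $- \frac{27473}{8820} \approx -3.1149$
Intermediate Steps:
$T{\left(O \right)} = 4 + O^{2} - 2 O$
$V{\left(t,w \right)} = \frac{w}{7}$
$c{\left(U \right)} = \frac{12 + U}{25 + U}$
$C{\left(d \right)} = 4 + d^{2} - 3 d$ ($C{\left(d \right)} = \left(4 + d^{2} - 2 d\right) - d = 4 + d^{2} - 3 d$)
$c{\left(45 \right)} - C{\left(V{\left(6,\frac{1}{8 - 2} \right)} \right)} = \frac{12 + 45}{25 + 45} - \left(4 + \left(\frac{1}{7 \left(8 - 2\right)}\right)^{2} - 3 \frac{1}{7 \left(8 - 2\right)}\right) = \frac{1}{70} \cdot 57 - \left(4 + \left(\frac{1}{7 \cdot 6}\right)^{2} - 3 \frac{1}{7 \cdot 6}\right) = \frac{1}{70} \cdot 57 - \left(4 + \left(\frac{1}{7} \cdot \frac{1}{6}\right)^{2} - 3 \cdot \frac{1}{7} \cdot \frac{1}{6}\right) = \frac{57}{70} - \left(4 + \left(\frac{1}{42}\right)^{2} - \frac{1}{14}\right) = \frac{57}{70} - \left(4 + \frac{1}{1764} - \frac{1}{14}\right) = \frac{57}{70} - \frac{6931}{1764} = - \frac{27473}{8820}$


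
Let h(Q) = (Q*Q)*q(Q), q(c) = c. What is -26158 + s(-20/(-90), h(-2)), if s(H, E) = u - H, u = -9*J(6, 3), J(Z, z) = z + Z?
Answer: -236153/9 ≈ -26239.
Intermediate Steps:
J(Z, z) = Z + z
h(Q) = Q**3 (h(Q) = (Q*Q)*Q = Q**2*Q = Q**3)
u = -81 (u = -9*(6 + 3) = -9*9 = -81)
s(H, E) = -81 - H
-26158 + s(-20/(-90), h(-2)) = -26158 + (-81 - (-20)/(-90)) = -26158 + (-81 - (-20)*(-1)/90) = -26158 + (-81 - 1*2/9) = -26158 + (-81 - 2/9) = -26158 - 731/9 = -236153/9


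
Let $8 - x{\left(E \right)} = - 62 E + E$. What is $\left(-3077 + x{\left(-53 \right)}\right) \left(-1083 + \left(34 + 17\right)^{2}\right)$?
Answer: $-9566436$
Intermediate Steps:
$x{\left(E \right)} = 8 + 61 E$ ($x{\left(E \right)} = 8 - \left(- 62 E + E\right) = 8 - - 61 E = 8 + 61 E$)
$\left(-3077 + x{\left(-53 \right)}\right) \left(-1083 + \left(34 + 17\right)^{2}\right) = \left(-3077 + \left(8 + 61 \left(-53\right)\right)\right) \left(-1083 + \left(34 + 17\right)^{2}\right) = \left(-3077 + \left(8 - 3233\right)\right) \left(-1083 + 51^{2}\right) = \left(-3077 - 3225\right) \left(-1083 + 2601\right) = \left(-6302\right) 1518 = -9566436$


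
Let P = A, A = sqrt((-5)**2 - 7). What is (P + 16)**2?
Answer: 274 + 96*sqrt(2) ≈ 409.76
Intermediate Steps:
A = 3*sqrt(2) (A = sqrt(25 - 7) = sqrt(18) = 3*sqrt(2) ≈ 4.2426)
P = 3*sqrt(2) ≈ 4.2426
(P + 16)**2 = (3*sqrt(2) + 16)**2 = (16 + 3*sqrt(2))**2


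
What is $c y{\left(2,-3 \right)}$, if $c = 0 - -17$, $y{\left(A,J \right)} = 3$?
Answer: $51$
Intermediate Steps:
$c = 17$ ($c = 0 + 17 = 17$)
$c y{\left(2,-3 \right)} = 17 \cdot 3 = 51$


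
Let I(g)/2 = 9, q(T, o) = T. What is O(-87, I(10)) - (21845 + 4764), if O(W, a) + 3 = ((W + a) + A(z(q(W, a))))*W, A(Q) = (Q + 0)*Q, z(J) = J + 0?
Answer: -679112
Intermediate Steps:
I(g) = 18 (I(g) = 2*9 = 18)
z(J) = J
A(Q) = Q² (A(Q) = Q*Q = Q²)
O(W, a) = -3 + W*(W + a + W²) (O(W, a) = -3 + ((W + a) + W²)*W = -3 + (W + a + W²)*W = -3 + W*(W + a + W²))
O(-87, I(10)) - (21845 + 4764) = (-3 + (-87)² + (-87)³ - 87*18) - (21845 + 4764) = (-3 + 7569 - 658503 - 1566) - 1*26609 = -652503 - 26609 = -679112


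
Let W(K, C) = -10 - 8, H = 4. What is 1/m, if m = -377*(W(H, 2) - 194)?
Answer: 1/79924 ≈ 1.2512e-5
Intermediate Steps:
W(K, C) = -18
m = 79924 (m = -377*(-18 - 194) = -377*(-212) = 79924)
1/m = 1/79924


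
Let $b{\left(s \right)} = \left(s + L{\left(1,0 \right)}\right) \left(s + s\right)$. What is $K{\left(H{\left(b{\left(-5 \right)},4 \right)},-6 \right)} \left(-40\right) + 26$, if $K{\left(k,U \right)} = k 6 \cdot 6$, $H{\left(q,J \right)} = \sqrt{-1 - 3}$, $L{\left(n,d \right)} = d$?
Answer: $26 - 2880 i \approx 26.0 - 2880.0 i$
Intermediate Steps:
$b{\left(s \right)} = 2 s^{2}$ ($b{\left(s \right)} = \left(s + 0\right) \left(s + s\right) = s 2 s = 2 s^{2}$)
$H{\left(q,J \right)} = 2 i$ ($H{\left(q,J \right)} = \sqrt{-4} = 2 i$)
$K{\left(k,U \right)} = 36 k$ ($K{\left(k,U \right)} = 6 k 6 = 36 k$)
$K{\left(H{\left(b{\left(-5 \right)},4 \right)},-6 \right)} \left(-40\right) + 26 = 36 \cdot 2 i \left(-40\right) + 26 = 72 i \left(-40\right) + 26 = - 2880 i + 26 = 26 - 2880 i$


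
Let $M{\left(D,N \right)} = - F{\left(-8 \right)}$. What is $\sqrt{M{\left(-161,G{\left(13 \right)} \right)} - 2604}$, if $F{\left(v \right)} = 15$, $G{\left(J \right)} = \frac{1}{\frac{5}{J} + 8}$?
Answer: $3 i \sqrt{291} \approx 51.176 i$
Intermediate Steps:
$G{\left(J \right)} = \frac{1}{8 + \frac{5}{J}}$
$M{\left(D,N \right)} = -15$ ($M{\left(D,N \right)} = \left(-1\right) 15 = -15$)
$\sqrt{M{\left(-161,G{\left(13 \right)} \right)} - 2604} = \sqrt{-15 - 2604} = \sqrt{-2619} = 3 i \sqrt{291}$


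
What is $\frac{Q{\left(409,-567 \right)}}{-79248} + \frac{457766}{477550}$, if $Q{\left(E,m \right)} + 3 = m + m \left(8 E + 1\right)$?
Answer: $\frac{11830541481}{485190800} \approx 24.383$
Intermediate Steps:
$Q{\left(E,m \right)} = -3 + m + m \left(1 + 8 E\right)$ ($Q{\left(E,m \right)} = -3 + \left(m + m \left(8 E + 1\right)\right) = -3 + \left(m + m \left(1 + 8 E\right)\right) = -3 + m + m \left(1 + 8 E\right)$)
$\frac{Q{\left(409,-567 \right)}}{-79248} + \frac{457766}{477550} = \frac{-3 + 2 \left(-567\right) + 8 \cdot 409 \left(-567\right)}{-79248} + \frac{457766}{477550} = \left(-3 - 1134 - 1855224\right) \left(- \frac{1}{79248}\right) + 457766 \cdot \frac{1}{477550} = \left(-1856361\right) \left(- \frac{1}{79248}\right) + \frac{228883}{238775} = \frac{47599}{2032} + \frac{228883}{238775} = \frac{11830541481}{485190800}$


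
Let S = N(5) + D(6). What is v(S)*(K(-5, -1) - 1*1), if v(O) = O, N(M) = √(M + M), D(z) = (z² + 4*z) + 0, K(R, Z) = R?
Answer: -360 - 6*√10 ≈ -378.97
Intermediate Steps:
D(z) = z² + 4*z
N(M) = √2*√M (N(M) = √(2*M) = √2*√M)
S = 60 + √10 (S = √2*√5 + 6*(4 + 6) = √10 + 6*10 = √10 + 60 = 60 + √10 ≈ 63.162)
v(S)*(K(-5, -1) - 1*1) = (60 + √10)*(-5 - 1*1) = (60 + √10)*(-5 - 1) = (60 + √10)*(-6) = -360 - 6*√10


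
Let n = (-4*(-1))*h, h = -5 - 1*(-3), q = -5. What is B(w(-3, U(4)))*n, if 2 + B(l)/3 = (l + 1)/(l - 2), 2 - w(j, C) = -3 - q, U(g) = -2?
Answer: 60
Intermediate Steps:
w(j, C) = 0 (w(j, C) = 2 - (-3 - 1*(-5)) = 2 - (-3 + 5) = 2 - 1*2 = 2 - 2 = 0)
B(l) = -6 + 3*(1 + l)/(-2 + l) (B(l) = -6 + 3*((l + 1)/(l - 2)) = -6 + 3*((1 + l)/(-2 + l)) = -6 + 3*(1 + l)/(-2 + l))
h = -2 (h = -5 + 3 = -2)
n = -8 (n = -4*(-1)*(-2) = 4*(-2) = -8)
B(w(-3, U(4)))*n = (3*(5 - 1*0)/(-2 + 0))*(-8) = (3*(5 + 0)/(-2))*(-8) = (3*(-½)*5)*(-8) = -15/2*(-8) = 60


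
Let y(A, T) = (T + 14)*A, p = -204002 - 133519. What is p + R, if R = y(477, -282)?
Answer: -465357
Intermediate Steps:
p = -337521
y(A, T) = A*(14 + T) (y(A, T) = (14 + T)*A = A*(14 + T))
R = -127836 (R = 477*(14 - 282) = 477*(-268) = -127836)
p + R = -337521 - 127836 = -465357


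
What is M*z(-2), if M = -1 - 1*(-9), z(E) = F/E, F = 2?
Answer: -8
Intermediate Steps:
z(E) = 2/E
M = 8 (M = -1 + 9 = 8)
M*z(-2) = 8*(2/(-2)) = 8*(2*(-½)) = 8*(-1) = -8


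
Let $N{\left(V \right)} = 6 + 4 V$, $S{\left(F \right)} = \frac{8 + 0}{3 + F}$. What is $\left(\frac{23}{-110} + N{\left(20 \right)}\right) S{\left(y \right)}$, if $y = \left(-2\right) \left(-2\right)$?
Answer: $\frac{37748}{385} \approx 98.047$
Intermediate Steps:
$y = 4$
$S{\left(F \right)} = \frac{8}{3 + F}$
$\left(\frac{23}{-110} + N{\left(20 \right)}\right) S{\left(y \right)} = \left(\frac{23}{-110} + \left(6 + 4 \cdot 20\right)\right) \frac{8}{3 + 4} = \left(23 \left(- \frac{1}{110}\right) + \left(6 + 80\right)\right) \frac{8}{7} = \left(- \frac{23}{110} + 86\right) 8 \cdot \frac{1}{7} = \frac{9437}{110} \cdot \frac{8}{7} = \frac{37748}{385}$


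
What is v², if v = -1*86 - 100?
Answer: 34596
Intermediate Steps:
v = -186 (v = -86 - 100 = -186)
v² = (-186)² = 34596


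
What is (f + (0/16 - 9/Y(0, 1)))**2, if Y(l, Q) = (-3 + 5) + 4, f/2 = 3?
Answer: 81/4 ≈ 20.250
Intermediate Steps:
f = 6 (f = 2*3 = 6)
Y(l, Q) = 6 (Y(l, Q) = 2 + 4 = 6)
(f + (0/16 - 9/Y(0, 1)))**2 = (6 + (0/16 - 9/6))**2 = (6 + (0*(1/16) - 9*1/6))**2 = (6 + (0 - 3/2))**2 = (6 - 3/2)**2 = (9/2)**2 = 81/4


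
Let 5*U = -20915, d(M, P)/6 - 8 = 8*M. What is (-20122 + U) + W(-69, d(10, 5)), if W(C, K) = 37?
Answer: -24268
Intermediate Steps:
d(M, P) = 48 + 48*M (d(M, P) = 48 + 6*(8*M) = 48 + 48*M)
U = -4183 (U = (⅕)*(-20915) = -4183)
(-20122 + U) + W(-69, d(10, 5)) = (-20122 - 4183) + 37 = -24305 + 37 = -24268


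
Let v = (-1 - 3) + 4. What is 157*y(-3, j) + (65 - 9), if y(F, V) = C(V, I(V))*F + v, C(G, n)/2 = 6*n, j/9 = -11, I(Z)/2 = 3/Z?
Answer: 4384/11 ≈ 398.55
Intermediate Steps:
v = 0 (v = -4 + 4 = 0)
I(Z) = 6/Z (I(Z) = 2*(3/Z) = 6/Z)
j = -99 (j = 9*(-11) = -99)
C(G, n) = 12*n (C(G, n) = 2*(6*n) = 12*n)
y(F, V) = 72*F/V (y(F, V) = (12*(6/V))*F + 0 = (72/V)*F + 0 = 72*F/V + 0 = 72*F/V)
157*y(-3, j) + (65 - 9) = 157*(72*(-3)/(-99)) + (65 - 9) = 157*(72*(-3)*(-1/99)) + 56 = 157*(24/11) + 56 = 3768/11 + 56 = 4384/11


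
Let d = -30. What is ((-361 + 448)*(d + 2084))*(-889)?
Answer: -158862522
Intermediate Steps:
((-361 + 448)*(d + 2084))*(-889) = ((-361 + 448)*(-30 + 2084))*(-889) = (87*2054)*(-889) = 178698*(-889) = -158862522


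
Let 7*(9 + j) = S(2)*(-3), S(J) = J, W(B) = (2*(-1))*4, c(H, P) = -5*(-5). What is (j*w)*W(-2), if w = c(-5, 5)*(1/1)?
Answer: 13800/7 ≈ 1971.4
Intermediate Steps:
c(H, P) = 25
W(B) = -8 (W(B) = -2*4 = -8)
j = -69/7 (j = -9 + (2*(-3))/7 = -9 + (⅐)*(-6) = -9 - 6/7 = -69/7 ≈ -9.8571)
w = 25 (w = 25*(1/1) = 25*(1*1) = 25*1 = 25)
(j*w)*W(-2) = -69/7*25*(-8) = -1725/7*(-8) = 13800/7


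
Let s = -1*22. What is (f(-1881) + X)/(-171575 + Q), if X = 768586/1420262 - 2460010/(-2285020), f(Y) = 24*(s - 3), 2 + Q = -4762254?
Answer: 97097307601983/800594766447922222 ≈ 0.00012128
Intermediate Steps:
Q = -4762256 (Q = -2 - 4762254 = -4762256)
s = -22
f(Y) = -600 (f(Y) = 24*(-22 - 3) = 24*(-25) = -600)
X = 262504655217/162266353762 (X = 768586*(1/1420262) - 2460010*(-1/2285020) = 384293/710131 + 246001/228502 = 262504655217/162266353762 ≈ 1.6177)
(f(-1881) + X)/(-171575 + Q) = (-600 + 262504655217/162266353762)/(-171575 - 4762256) = -97097307601983/162266353762/(-4933831) = -97097307601983/162266353762*(-1/4933831) = 97097307601983/800594766447922222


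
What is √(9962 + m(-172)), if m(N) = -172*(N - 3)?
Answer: √40062 ≈ 200.16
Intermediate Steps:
m(N) = 516 - 172*N (m(N) = -172*(-3 + N) = 516 - 172*N)
√(9962 + m(-172)) = √(9962 + (516 - 172*(-172))) = √(9962 + (516 + 29584)) = √(9962 + 30100) = √40062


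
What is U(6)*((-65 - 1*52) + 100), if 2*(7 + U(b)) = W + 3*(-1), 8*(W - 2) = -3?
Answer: 2091/16 ≈ 130.69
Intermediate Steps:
W = 13/8 (W = 2 + (⅛)*(-3) = 2 - 3/8 = 13/8 ≈ 1.6250)
U(b) = -123/16 (U(b) = -7 + (13/8 + 3*(-1))/2 = -7 + (13/8 - 3)/2 = -7 + (½)*(-11/8) = -7 - 11/16 = -123/16)
U(6)*((-65 - 1*52) + 100) = -123*((-65 - 1*52) + 100)/16 = -123*((-65 - 52) + 100)/16 = -123*(-117 + 100)/16 = -123/16*(-17) = 2091/16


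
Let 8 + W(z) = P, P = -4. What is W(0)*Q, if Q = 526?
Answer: -6312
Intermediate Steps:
W(z) = -12 (W(z) = -8 - 4 = -12)
W(0)*Q = -12*526 = -6312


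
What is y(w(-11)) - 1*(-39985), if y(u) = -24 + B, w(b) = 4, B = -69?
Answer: 39892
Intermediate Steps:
y(u) = -93 (y(u) = -24 - 69 = -93)
y(w(-11)) - 1*(-39985) = -93 - 1*(-39985) = -93 + 39985 = 39892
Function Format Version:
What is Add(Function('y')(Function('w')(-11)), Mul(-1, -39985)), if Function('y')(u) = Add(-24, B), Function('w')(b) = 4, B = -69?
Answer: 39892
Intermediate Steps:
Function('y')(u) = -93 (Function('y')(u) = Add(-24, -69) = -93)
Add(Function('y')(Function('w')(-11)), Mul(-1, -39985)) = Add(-93, Mul(-1, -39985)) = Add(-93, 39985) = 39892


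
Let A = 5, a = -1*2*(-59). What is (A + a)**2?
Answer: 15129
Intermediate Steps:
a = 118 (a = -2*(-59) = 118)
(A + a)**2 = (5 + 118)**2 = 123**2 = 15129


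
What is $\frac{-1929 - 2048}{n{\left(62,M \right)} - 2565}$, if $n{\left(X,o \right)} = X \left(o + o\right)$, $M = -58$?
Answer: $\frac{3977}{9757} \approx 0.4076$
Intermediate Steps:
$n{\left(X,o \right)} = 2 X o$ ($n{\left(X,o \right)} = X 2 o = 2 X o$)
$\frac{-1929 - 2048}{n{\left(62,M \right)} - 2565} = \frac{-1929 - 2048}{2 \cdot 62 \left(-58\right) - 2565} = - \frac{3977}{-7192 - 2565} = - \frac{3977}{-9757} = \left(-3977\right) \left(- \frac{1}{9757}\right) = \frac{3977}{9757}$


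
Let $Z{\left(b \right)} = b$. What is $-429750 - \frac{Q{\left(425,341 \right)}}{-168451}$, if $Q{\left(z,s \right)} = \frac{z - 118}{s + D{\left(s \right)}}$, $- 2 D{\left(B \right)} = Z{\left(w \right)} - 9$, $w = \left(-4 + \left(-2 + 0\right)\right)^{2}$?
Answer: $- \frac{47416640298136}{110335405} \approx -4.2975 \cdot 10^{5}$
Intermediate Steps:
$w = 36$ ($w = \left(-4 - 2\right)^{2} = \left(-6\right)^{2} = 36$)
$D{\left(B \right)} = - \frac{27}{2}$ ($D{\left(B \right)} = - \frac{36 - 9}{2} = \left(- \frac{1}{2}\right) 27 = - \frac{27}{2}$)
$Q{\left(z,s \right)} = \frac{-118 + z}{- \frac{27}{2} + s}$ ($Q{\left(z,s \right)} = \frac{z - 118}{s - \frac{27}{2}} = \frac{-118 + z}{- \frac{27}{2} + s}$)
$-429750 - \frac{Q{\left(425,341 \right)}}{-168451} = -429750 - \frac{2 \frac{1}{-27 + 2 \cdot 341} \left(-118 + 425\right)}{-168451} = -429750 - 2 \frac{1}{-27 + 682} \cdot 307 \left(- \frac{1}{168451}\right) = -429750 - 2 \cdot \frac{1}{655} \cdot 307 \left(- \frac{1}{168451}\right) = -429750 - \frac{614}{655} \left(- \frac{1}{168451}\right) = -429750 - - \frac{614}{110335405} = -429750 + \frac{614}{110335405} = - \frac{47416640298136}{110335405}$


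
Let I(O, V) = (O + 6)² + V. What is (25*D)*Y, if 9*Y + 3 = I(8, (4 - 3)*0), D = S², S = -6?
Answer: 19300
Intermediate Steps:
D = 36 (D = (-6)² = 36)
I(O, V) = V + (6 + O)² (I(O, V) = (6 + O)² + V = V + (6 + O)²)
Y = 193/9 (Y = -⅓ + ((4 - 3)*0 + (6 + 8)²)/9 = -⅓ + (1*0 + 14²)/9 = -⅓ + (0 + 196)/9 = -⅓ + (⅑)*196 = -⅓ + 196/9 = 193/9 ≈ 21.444)
(25*D)*Y = (25*36)*(193/9) = 900*(193/9) = 19300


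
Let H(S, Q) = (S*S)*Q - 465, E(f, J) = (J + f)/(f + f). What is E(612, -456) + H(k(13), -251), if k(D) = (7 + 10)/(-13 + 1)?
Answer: -2371171/2448 ≈ -968.62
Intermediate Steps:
k(D) = -17/12 (k(D) = 17/(-12) = 17*(-1/12) = -17/12)
E(f, J) = (J + f)/(2*f) (E(f, J) = (J + f)/((2*f)) = (J + f)*(1/(2*f)) = (J + f)/(2*f))
H(S, Q) = -465 + Q*S**2 (H(S, Q) = S**2*Q - 465 = Q*S**2 - 465 = -465 + Q*S**2)
E(612, -456) + H(k(13), -251) = (1/2)*(-456 + 612)/612 + (-465 - 251*(-17/12)**2) = (1/2)*(1/612)*156 + (-465 - 251*289/144) = 13/102 + (-465 - 72539/144) = 13/102 - 139499/144 = -2371171/2448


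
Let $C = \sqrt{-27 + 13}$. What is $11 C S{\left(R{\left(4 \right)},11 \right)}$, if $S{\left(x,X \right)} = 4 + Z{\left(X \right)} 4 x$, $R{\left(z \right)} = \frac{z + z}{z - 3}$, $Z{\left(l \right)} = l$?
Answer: $3916 i \sqrt{14} \approx 14652.0 i$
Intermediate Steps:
$R{\left(z \right)} = \frac{2 z}{-3 + z}$
$S{\left(x,X \right)} = 4 + 4 X x$ ($S{\left(x,X \right)} = 4 + X 4 x = 4 + 4 X x$)
$C = i \sqrt{14}$ ($C = \sqrt{-14} = i \sqrt{14} \approx 3.7417 i$)
$11 C S{\left(R{\left(4 \right)},11 \right)} = 11 i \sqrt{14} \left(4 + 4 \cdot 11 \cdot 2 \cdot 4 \frac{1}{-3 + 4}\right) = 11 i \sqrt{14} \left(4 + 4 \cdot 11 \cdot 2 \cdot 4 \cdot 1^{-1}\right) = 11 i \sqrt{14} \left(4 + 4 \cdot 11 \cdot 2 \cdot 4 \cdot 1\right) = 11 i \sqrt{14} \left(4 + 4 \cdot 11 \cdot 8\right) = 11 i \sqrt{14} \left(4 + 352\right) = 11 i \sqrt{14} \cdot 356 = 3916 i \sqrt{14}$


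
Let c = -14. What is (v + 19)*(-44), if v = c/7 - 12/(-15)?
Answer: -3916/5 ≈ -783.20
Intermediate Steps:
v = -6/5 (v = -14/7 - 12/(-15) = -14*1/7 - 12*(-1/15) = -2 + 4/5 = -6/5 ≈ -1.2000)
(v + 19)*(-44) = (-6/5 + 19)*(-44) = (89/5)*(-44) = -3916/5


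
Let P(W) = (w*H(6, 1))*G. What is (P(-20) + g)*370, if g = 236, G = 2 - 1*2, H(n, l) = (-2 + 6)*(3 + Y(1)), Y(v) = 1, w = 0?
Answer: 87320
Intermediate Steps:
H(n, l) = 16 (H(n, l) = (-2 + 6)*(3 + 1) = 4*4 = 16)
G = 0 (G = 2 - 2 = 0)
P(W) = 0 (P(W) = (0*16)*0 = 0*0 = 0)
(P(-20) + g)*370 = (0 + 236)*370 = 236*370 = 87320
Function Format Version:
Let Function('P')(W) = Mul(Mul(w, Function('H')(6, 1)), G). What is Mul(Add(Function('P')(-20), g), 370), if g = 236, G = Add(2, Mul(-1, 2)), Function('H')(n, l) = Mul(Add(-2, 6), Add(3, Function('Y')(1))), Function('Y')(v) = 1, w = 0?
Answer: 87320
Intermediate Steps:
Function('H')(n, l) = 16 (Function('H')(n, l) = Mul(Add(-2, 6), Add(3, 1)) = Mul(4, 4) = 16)
G = 0 (G = Add(2, -2) = 0)
Function('P')(W) = 0 (Function('P')(W) = Mul(Mul(0, 16), 0) = Mul(0, 0) = 0)
Mul(Add(Function('P')(-20), g), 370) = Mul(Add(0, 236), 370) = Mul(236, 370) = 87320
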